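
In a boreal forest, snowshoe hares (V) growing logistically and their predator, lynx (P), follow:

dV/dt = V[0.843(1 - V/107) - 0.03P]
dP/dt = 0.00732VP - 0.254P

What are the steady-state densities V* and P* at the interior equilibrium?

From dP/dt = 0 with P > 0: 0.00732V* = 0.254, so V* = 34.7.
Substitute into dV/dt = 0: 0.843(1 - 34.7/107) = 0.03P*.
The bracket is 0.676, giving P* = 0.57/0.03 = 19.

V* ≈ 34.7, P* ≈ 19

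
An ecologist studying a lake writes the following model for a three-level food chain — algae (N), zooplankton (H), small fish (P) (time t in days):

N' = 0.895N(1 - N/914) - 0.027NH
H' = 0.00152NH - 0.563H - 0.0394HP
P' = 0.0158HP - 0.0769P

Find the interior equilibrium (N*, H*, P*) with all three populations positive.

From dP/dt = 0: 0.0158H* = 0.0769, so H* = 4.87.
From dN/dt = 0: 0.895(1 - N*/914) = 0.027·4.87, giving N* = 914·(1 - 0.147) = 780.
From dH/dt = 0: 0.00152·780 - 0.563 = 0.0394P*, so P* = 0.622/0.0394 = 15.8.

N* ≈ 780, H* ≈ 4.87, P* ≈ 15.8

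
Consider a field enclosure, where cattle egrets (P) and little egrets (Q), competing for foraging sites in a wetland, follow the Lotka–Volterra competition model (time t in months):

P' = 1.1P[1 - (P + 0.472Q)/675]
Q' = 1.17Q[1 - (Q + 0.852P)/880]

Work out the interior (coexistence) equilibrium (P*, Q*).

Setting both brackets to zero gives the nullclines P + 0.472Q = 675 and 0.852P + Q = 880.
Substituting Q = 880 - 0.852P into the first: P(1 - 0.472·0.852) = 675 - 0.472·880.
So P* = 260/0.598 = 434, and then Q* = 880 - 0.852·434 = 510.

P* ≈ 434, Q* ≈ 510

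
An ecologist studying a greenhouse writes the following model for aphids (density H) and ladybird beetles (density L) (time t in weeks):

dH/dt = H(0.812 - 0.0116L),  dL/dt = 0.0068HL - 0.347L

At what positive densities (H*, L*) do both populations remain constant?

Set dL/dt = 0 with L > 0: 0.0068H - 0.347 = 0, so H* = 0.347/0.0068 = 51.
Set dH/dt = 0 with H > 0: 0.812 - 0.0116L = 0, so L* = 0.812/0.0116 = 70.

H* ≈ 51, L* ≈ 70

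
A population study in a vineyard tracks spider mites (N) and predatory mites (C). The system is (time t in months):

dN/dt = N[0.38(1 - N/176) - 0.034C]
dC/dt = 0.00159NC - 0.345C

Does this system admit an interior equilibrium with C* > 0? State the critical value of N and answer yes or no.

The predator equation gives dC/dt > 0 only when N > 0.345/0.00159 = 217.
Without the predator, N → K = 176. Since 176 < 217, the predator cannot invade.

Threshold N = 217; K < 217, so no, the predator goes extinct.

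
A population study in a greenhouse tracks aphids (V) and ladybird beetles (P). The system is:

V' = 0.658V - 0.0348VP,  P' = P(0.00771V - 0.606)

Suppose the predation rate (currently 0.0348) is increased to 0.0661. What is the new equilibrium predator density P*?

P* ≈ 9.95

At the interior fixed point, setting dV/dt = 0 with V > 0 fixes P* = (prey growth rate)/(VP coefficient) — independent of the other coefficients.
With the change, P* = 0.658/0.0661 = 9.95; it falls from 18.9.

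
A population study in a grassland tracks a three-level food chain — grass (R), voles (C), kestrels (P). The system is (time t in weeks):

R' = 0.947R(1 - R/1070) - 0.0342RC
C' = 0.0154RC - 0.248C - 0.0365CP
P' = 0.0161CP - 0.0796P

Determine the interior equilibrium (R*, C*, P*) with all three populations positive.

R* ≈ 879, C* ≈ 4.94, P* ≈ 364

From dP/dt = 0: 0.0161C* = 0.0796, so C* = 4.94.
From dR/dt = 0: 0.947(1 - R*/1070) = 0.0342·4.94, giving R* = 1070·(1 - 0.179) = 879.
From dC/dt = 0: 0.0154·879 - 0.248 = 0.0365P*, so P* = 13.3/0.0365 = 364.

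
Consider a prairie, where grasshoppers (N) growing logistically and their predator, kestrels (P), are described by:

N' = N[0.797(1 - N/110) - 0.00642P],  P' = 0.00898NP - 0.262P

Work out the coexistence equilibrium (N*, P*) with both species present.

N* ≈ 29.2, P* ≈ 91.2

From dP/dt = 0 with P > 0: 0.00898N* = 0.262, so N* = 29.2.
Substitute into dN/dt = 0: 0.797(1 - 29.2/110) = 0.00642P*.
The bracket is 0.735, giving P* = 0.586/0.00642 = 91.2.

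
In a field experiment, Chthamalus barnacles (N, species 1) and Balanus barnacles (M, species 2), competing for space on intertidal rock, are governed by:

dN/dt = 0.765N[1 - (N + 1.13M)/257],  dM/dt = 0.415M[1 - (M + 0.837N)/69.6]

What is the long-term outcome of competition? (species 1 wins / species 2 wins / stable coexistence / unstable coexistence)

Compare the nullcline intercepts: K1/α12 = 257/1.13 = 227 > K2 = 69.6; K2/α21 = 69.6/0.837 = 83.2 < K1 = 257.
Since the inequalities point opposite ways, species 1 can invade but species 2 cannot.

species 1 excludes species 2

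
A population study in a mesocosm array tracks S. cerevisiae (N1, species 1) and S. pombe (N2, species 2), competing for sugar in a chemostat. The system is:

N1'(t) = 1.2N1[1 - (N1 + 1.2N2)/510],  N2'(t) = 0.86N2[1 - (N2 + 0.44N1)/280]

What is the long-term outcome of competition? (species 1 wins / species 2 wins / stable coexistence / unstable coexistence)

stable coexistence

Compare the nullcline intercepts: K1/α12 = 510/1.2 = 425 > K2 = 280; K2/α21 = 280/0.44 = 636 > K1 = 510.
Since both inequalities hold, each species can invade when rare, so the interior equilibrium is stable.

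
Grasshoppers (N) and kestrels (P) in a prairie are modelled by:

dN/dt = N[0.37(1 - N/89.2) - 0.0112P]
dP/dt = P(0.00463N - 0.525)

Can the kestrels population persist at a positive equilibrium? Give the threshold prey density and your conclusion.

The predator equation gives dP/dt > 0 only when N > 0.525/0.00463 = 113.
Without the predator, N → K = 89.2. Since 89.2 < 113, the predator cannot invade.

Threshold N = 113; K < 113, so no, the predator goes extinct.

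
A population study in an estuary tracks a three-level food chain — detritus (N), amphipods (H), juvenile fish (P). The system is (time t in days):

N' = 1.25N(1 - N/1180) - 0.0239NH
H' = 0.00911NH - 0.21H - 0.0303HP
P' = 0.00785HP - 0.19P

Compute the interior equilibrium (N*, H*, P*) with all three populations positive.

N* ≈ 634, H* ≈ 24.2, P* ≈ 184

From dP/dt = 0: 0.00785H* = 0.19, so H* = 24.2.
From dN/dt = 0: 1.25(1 - N*/1180) = 0.0239·24.2, giving N* = 1180·(1 - 0.463) = 634.
From dH/dt = 0: 0.00911·634 - 0.21 = 0.0303P*, so P* = 5.57/0.0303 = 184.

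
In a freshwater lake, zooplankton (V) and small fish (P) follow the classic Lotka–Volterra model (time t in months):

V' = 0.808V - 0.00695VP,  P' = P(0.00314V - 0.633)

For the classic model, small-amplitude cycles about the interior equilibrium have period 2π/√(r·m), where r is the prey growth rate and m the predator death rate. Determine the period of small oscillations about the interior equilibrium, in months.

Here r = 0.808 and m = 0.633, so r·m = 0.511.
ω = √0.511 = 0.715 per month, hence T = 2π/ω ≈ 8.79 months.

T ≈ 8.79 months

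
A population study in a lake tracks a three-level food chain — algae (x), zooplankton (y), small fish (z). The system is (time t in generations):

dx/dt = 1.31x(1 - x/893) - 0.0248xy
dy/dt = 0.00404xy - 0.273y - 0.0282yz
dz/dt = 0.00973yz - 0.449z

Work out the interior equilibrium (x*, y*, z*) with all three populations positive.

From dz/dt = 0: 0.00973y* = 0.449, so y* = 46.1.
From dx/dt = 0: 1.31(1 - x*/893) = 0.0248·46.1, giving x* = 893·(1 - 0.874) = 113.
From dy/dt = 0: 0.00404·113 - 0.273 = 0.0282z*, so z* = 0.183/0.0282 = 6.49.

x* ≈ 113, y* ≈ 46.1, z* ≈ 6.49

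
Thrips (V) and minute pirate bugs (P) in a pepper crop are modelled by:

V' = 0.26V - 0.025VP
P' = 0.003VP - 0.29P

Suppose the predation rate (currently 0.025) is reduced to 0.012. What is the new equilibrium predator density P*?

P* ≈ 21.7

At the interior fixed point, setting dV/dt = 0 with V > 0 fixes P* = (prey growth rate)/(VP coefficient) — independent of the other coefficients.
With the change, P* = 0.26/0.012 = 21.7; it rises from 10.4.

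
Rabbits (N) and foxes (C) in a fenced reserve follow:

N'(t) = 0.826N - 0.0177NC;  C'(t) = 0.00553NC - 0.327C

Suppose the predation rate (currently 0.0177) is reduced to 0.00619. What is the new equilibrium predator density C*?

C* ≈ 133

At the interior fixed point, setting dN/dt = 0 with N > 0 fixes C* = (prey growth rate)/(NC coefficient) — independent of the other coefficients.
With the change, C* = 0.826/0.00619 = 133; it rises from 46.7.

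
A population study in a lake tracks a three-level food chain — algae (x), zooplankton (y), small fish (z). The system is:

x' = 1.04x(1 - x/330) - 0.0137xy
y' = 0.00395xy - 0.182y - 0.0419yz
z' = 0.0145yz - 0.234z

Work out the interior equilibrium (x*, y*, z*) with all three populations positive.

x* ≈ 260, y* ≈ 16.1, z* ≈ 20.2

From dz/dt = 0: 0.0145y* = 0.234, so y* = 16.1.
From dx/dt = 0: 1.04(1 - x*/330) = 0.0137·16.1, giving x* = 330·(1 - 0.213) = 260.
From dy/dt = 0: 0.00395·260 - 0.182 = 0.0419z*, so z* = 0.844/0.0419 = 20.2.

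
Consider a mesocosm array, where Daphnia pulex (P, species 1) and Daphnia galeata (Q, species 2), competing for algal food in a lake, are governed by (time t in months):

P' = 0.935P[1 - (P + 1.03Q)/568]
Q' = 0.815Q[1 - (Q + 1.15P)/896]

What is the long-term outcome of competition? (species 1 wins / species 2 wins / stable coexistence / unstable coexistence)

Compare the nullcline intercepts: K1/α12 = 568/1.03 = 551 < K2 = 896; K2/α21 = 896/1.15 = 779 > K1 = 568.
Since the inequalities point opposite ways, species 2 can invade but species 1 cannot.

species 2 excludes species 1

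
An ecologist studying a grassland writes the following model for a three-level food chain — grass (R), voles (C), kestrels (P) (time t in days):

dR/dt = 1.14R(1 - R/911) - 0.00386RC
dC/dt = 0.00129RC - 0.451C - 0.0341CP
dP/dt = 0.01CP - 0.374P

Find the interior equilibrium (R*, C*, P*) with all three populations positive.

R* ≈ 796, C* ≈ 37.4, P* ≈ 16.9

From dP/dt = 0: 0.01C* = 0.374, so C* = 37.4.
From dR/dt = 0: 1.14(1 - R*/911) = 0.00386·37.4, giving R* = 911·(1 - 0.127) = 796.
From dC/dt = 0: 0.00129·796 - 0.451 = 0.0341P*, so P* = 0.575/0.0341 = 16.9.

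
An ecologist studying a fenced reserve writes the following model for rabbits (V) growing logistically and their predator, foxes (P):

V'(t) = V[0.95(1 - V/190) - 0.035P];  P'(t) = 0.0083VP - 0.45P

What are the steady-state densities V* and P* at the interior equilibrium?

V* ≈ 54.2, P* ≈ 19.4

From dP/dt = 0 with P > 0: 0.0083V* = 0.45, so V* = 54.2.
Substitute into dV/dt = 0: 0.95(1 - 54.2/190) = 0.035P*.
The bracket is 0.715, giving P* = 0.679/0.035 = 19.4.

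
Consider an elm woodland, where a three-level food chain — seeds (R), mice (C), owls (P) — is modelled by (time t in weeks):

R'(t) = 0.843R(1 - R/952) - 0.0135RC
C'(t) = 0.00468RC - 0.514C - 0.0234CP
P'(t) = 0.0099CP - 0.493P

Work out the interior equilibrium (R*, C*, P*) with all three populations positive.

R* ≈ 193, C* ≈ 49.8, P* ≈ 16.6

From dP/dt = 0: 0.0099C* = 0.493, so C* = 49.8.
From dR/dt = 0: 0.843(1 - R*/952) = 0.0135·49.8, giving R* = 952·(1 - 0.797) = 193.
From dC/dt = 0: 0.00468·193 - 0.514 = 0.0234P*, so P* = 0.388/0.0234 = 16.6.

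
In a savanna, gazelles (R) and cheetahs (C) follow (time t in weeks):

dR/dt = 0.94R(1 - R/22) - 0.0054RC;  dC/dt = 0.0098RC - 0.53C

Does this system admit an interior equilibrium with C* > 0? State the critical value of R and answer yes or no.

Threshold R = 54.1; K < 54.1, so no, the predator goes extinct.

The predator equation gives dC/dt > 0 only when R > 0.53/0.0098 = 54.1.
Without the predator, R → K = 22. Since 22 < 54.1, the predator cannot invade.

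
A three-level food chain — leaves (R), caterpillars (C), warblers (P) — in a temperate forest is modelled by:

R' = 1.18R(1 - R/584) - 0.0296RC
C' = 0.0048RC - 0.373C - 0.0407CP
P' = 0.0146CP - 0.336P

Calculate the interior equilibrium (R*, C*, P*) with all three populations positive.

From dP/dt = 0: 0.0146C* = 0.336, so C* = 23.
From dR/dt = 0: 1.18(1 - R*/584) = 0.0296·23, giving R* = 584·(1 - 0.577) = 247.
From dC/dt = 0: 0.0048·247 - 0.373 = 0.0407P*, so P* = 0.812/0.0407 = 19.9.

R* ≈ 247, C* ≈ 23, P* ≈ 19.9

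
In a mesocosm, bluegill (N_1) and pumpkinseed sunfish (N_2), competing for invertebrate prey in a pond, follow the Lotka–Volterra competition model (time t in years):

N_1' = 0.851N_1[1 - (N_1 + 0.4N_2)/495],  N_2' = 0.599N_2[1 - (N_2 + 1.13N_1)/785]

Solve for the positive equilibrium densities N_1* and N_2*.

Setting both brackets to zero gives the nullclines N_1 + 0.4N_2 = 495 and 1.13N_1 + N_2 = 785.
Substituting N_2 = 785 - 1.13N_1 into the first: N_1(1 - 0.4·1.13) = 495 - 0.4·785.
So N_1* = 181/0.548 = 330, and then N_2* = 785 - 1.13·330 = 412.

N_1* ≈ 330, N_2* ≈ 412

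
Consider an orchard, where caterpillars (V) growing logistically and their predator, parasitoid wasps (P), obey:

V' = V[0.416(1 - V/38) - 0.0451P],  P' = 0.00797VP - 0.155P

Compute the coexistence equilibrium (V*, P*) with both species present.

From dP/dt = 0 with P > 0: 0.00797V* = 0.155, so V* = 19.4.
Substitute into dV/dt = 0: 0.416(1 - 19.4/38) = 0.0451P*.
The bracket is 0.488, giving P* = 0.203/0.0451 = 4.5.

V* ≈ 19.4, P* ≈ 4.5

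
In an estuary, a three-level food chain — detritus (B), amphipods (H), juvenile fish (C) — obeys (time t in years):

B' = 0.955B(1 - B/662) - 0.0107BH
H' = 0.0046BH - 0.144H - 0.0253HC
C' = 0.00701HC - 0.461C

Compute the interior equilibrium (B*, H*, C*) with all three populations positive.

From dC/dt = 0: 0.00701H* = 0.461, so H* = 65.8.
From dB/dt = 0: 0.955(1 - B*/662) = 0.0107·65.8, giving B* = 662·(1 - 0.737) = 174.
From dH/dt = 0: 0.0046·174 - 0.144 = 0.0253C*, so C* = 0.657/0.0253 = 26.

B* ≈ 174, H* ≈ 65.8, C* ≈ 26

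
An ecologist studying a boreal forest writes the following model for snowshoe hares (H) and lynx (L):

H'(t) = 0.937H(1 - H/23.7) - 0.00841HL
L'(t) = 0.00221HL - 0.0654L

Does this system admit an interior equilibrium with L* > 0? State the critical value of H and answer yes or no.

Threshold H = 29.6; K < 29.6, so no, the predator goes extinct.

The predator equation gives dL/dt > 0 only when H > 0.0654/0.00221 = 29.6.
Without the predator, H → K = 23.7. Since 23.7 < 29.6, the predator cannot invade.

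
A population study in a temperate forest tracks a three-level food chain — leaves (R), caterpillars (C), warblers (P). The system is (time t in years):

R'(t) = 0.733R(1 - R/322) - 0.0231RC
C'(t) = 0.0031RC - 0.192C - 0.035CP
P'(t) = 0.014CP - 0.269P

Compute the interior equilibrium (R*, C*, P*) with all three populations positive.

R* ≈ 127, C* ≈ 19.2, P* ≈ 5.76

From dP/dt = 0: 0.014C* = 0.269, so C* = 19.2.
From dR/dt = 0: 0.733(1 - R*/322) = 0.0231·19.2, giving R* = 322·(1 - 0.606) = 127.
From dC/dt = 0: 0.0031·127 - 0.192 = 0.035P*, so P* = 0.202/0.035 = 5.76.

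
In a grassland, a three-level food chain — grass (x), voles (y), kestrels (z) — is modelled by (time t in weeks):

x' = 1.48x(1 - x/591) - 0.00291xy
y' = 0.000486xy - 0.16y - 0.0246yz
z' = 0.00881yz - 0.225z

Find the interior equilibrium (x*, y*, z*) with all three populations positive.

From dz/dt = 0: 0.00881y* = 0.225, so y* = 25.5.
From dx/dt = 0: 1.48(1 - x*/591) = 0.00291·25.5, giving x* = 591·(1 - 0.0502) = 561.
From dy/dt = 0: 0.000486·561 - 0.16 = 0.0246z*, so z* = 0.113/0.0246 = 4.59.

x* ≈ 561, y* ≈ 25.5, z* ≈ 4.59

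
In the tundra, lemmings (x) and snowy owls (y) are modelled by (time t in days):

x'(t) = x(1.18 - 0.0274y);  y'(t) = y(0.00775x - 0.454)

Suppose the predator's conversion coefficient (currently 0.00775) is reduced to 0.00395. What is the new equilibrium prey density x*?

At the interior fixed point, setting dy/dt = 0 with y > 0 fixes x* = (predator death rate)/(xy coefficient) — independent of the other coefficients.
With the change, x* = 0.454/0.00395 = 115; it rises from 58.6.

x* ≈ 115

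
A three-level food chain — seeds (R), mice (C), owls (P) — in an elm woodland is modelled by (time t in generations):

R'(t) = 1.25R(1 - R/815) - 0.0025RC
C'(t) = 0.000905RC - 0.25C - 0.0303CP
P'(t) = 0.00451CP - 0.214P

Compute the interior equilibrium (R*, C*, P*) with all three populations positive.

R* ≈ 738, C* ≈ 47.5, P* ≈ 13.8

From dP/dt = 0: 0.00451C* = 0.214, so C* = 47.5.
From dR/dt = 0: 1.25(1 - R*/815) = 0.0025·47.5, giving R* = 815·(1 - 0.0949) = 738.
From dC/dt = 0: 0.000905·738 - 0.25 = 0.0303P*, so P* = 0.418/0.0303 = 13.8.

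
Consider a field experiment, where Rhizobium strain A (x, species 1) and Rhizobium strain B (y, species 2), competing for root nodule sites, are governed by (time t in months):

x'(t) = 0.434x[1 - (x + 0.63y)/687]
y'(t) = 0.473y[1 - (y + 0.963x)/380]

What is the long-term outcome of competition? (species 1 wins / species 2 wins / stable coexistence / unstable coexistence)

Compare the nullcline intercepts: K1/α12 = 687/0.63 = 1090 > K2 = 380; K2/α21 = 380/0.963 = 395 < K1 = 687.
Since the inequalities point opposite ways, species 1 can invade but species 2 cannot.

species 1 excludes species 2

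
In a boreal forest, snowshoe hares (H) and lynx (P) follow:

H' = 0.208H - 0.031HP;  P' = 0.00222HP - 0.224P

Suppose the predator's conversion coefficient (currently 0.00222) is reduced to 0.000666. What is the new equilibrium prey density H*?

H* ≈ 336

At the interior fixed point, setting dP/dt = 0 with P > 0 fixes H* = (predator death rate)/(HP coefficient) — independent of the other coefficients.
With the change, H* = 0.224/0.000666 = 336; it rises from 101.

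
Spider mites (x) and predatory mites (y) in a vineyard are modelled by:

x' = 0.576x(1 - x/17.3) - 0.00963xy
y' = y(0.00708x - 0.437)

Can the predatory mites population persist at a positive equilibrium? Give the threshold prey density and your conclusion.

The predator equation gives dy/dt > 0 only when x > 0.437/0.00708 = 61.7.
Without the predator, x → K = 17.3. Since 17.3 < 61.7, the predator cannot invade.

Threshold x = 61.7; K < 61.7, so no, the predator goes extinct.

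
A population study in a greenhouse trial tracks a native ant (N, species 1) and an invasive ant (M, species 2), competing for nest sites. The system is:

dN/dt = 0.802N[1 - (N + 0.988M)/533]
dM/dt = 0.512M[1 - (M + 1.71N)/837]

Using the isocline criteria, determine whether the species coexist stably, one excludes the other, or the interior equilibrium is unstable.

unstable coexistence (outcome depends on initial conditions)

Compare the nullcline intercepts: K1/α12 = 533/0.988 = 539 < K2 = 837; K2/α21 = 837/1.71 = 489 < K1 = 533.
Since both are reversed, neither can invade when rare; the interior point is a saddle.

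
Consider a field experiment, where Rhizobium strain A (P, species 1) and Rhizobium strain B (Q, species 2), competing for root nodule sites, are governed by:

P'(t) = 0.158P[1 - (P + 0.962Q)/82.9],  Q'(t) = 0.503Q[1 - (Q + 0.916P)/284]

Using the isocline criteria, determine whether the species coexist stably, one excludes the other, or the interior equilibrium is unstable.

species 2 excludes species 1

Compare the nullcline intercepts: K1/α12 = 82.9/0.962 = 86.2 < K2 = 284; K2/α21 = 284/0.916 = 310 > K1 = 82.9.
Since the inequalities point opposite ways, species 2 can invade but species 1 cannot.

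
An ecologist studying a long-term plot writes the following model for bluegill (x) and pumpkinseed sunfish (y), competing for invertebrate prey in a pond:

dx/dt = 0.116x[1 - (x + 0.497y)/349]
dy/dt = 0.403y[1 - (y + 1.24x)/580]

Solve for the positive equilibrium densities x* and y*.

Setting both brackets to zero gives the nullclines x + 0.497y = 349 and 1.24x + y = 580.
Substituting y = 580 - 1.24x into the first: x(1 - 0.497·1.24) = 349 - 0.497·580.
So x* = 60.7/0.384 = 158, and then y* = 580 - 1.24·158 = 384.

x* ≈ 158, y* ≈ 384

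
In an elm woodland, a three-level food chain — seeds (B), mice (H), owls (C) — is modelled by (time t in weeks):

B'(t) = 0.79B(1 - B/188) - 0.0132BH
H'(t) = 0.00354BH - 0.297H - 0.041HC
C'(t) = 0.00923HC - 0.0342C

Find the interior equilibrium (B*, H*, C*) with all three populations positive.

From dC/dt = 0: 0.00923H* = 0.0342, so H* = 3.71.
From dB/dt = 0: 0.79(1 - B*/188) = 0.0132·3.71, giving B* = 188·(1 - 0.0619) = 176.
From dH/dt = 0: 0.00354·176 - 0.297 = 0.041C*, so C* = 0.327/0.041 = 7.98.

B* ≈ 176, H* ≈ 3.71, C* ≈ 7.98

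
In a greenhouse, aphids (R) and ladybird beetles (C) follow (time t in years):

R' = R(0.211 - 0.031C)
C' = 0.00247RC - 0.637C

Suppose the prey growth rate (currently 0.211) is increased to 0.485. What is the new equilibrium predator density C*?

C* ≈ 15.6

At the interior fixed point, setting dR/dt = 0 with R > 0 fixes C* = (prey growth rate)/(RC coefficient) — independent of the other coefficients.
With the change, C* = 0.485/0.031 = 15.6; it rises from 6.81.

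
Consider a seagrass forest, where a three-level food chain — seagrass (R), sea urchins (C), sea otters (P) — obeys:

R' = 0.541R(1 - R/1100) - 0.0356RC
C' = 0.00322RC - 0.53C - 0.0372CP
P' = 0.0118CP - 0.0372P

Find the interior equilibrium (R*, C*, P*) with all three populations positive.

From dP/dt = 0: 0.0118C* = 0.0372, so C* = 3.15.
From dR/dt = 0: 0.541(1 - R*/1100) = 0.0356·3.15, giving R* = 1100·(1 - 0.207) = 872.
From dC/dt = 0: 0.00322·872 - 0.53 = 0.0372P*, so P* = 2.28/0.0372 = 61.2.

R* ≈ 872, C* ≈ 3.15, P* ≈ 61.2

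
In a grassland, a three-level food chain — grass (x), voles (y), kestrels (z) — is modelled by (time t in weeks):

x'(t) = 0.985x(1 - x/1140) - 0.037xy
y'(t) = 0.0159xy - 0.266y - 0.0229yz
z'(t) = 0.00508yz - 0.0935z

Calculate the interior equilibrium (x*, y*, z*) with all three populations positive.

x* ≈ 352, y* ≈ 18.4, z* ≈ 233

From dz/dt = 0: 0.00508y* = 0.0935, so y* = 18.4.
From dx/dt = 0: 0.985(1 - x*/1140) = 0.037·18.4, giving x* = 1140·(1 - 0.691) = 352.
From dy/dt = 0: 0.0159·352 - 0.266 = 0.0229z*, so z* = 5.33/0.0229 = 233.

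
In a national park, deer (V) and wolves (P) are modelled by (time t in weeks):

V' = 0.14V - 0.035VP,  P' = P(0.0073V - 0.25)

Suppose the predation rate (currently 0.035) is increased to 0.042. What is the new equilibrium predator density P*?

P* ≈ 3.33

At the interior fixed point, setting dV/dt = 0 with V > 0 fixes P* = (prey growth rate)/(VP coefficient) — independent of the other coefficients.
With the change, P* = 0.14/0.042 = 3.33; it falls from 4.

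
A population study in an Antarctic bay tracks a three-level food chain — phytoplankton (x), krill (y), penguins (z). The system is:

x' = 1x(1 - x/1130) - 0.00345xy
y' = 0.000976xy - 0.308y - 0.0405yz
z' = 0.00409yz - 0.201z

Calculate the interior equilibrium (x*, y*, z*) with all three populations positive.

x* ≈ 938, y* ≈ 49.1, z* ≈ 15

From dz/dt = 0: 0.00409y* = 0.201, so y* = 49.1.
From dx/dt = 0: 1(1 - x*/1130) = 0.00345·49.1, giving x* = 1130·(1 - 0.17) = 938.
From dy/dt = 0: 0.000976·938 - 0.308 = 0.0405z*, so z* = 0.608/0.0405 = 15.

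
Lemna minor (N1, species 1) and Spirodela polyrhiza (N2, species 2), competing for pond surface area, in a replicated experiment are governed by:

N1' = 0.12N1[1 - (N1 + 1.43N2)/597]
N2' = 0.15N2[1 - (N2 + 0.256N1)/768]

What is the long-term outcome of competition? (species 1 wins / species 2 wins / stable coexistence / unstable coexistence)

species 2 excludes species 1

Compare the nullcline intercepts: K1/α12 = 597/1.43 = 417 < K2 = 768; K2/α21 = 768/0.256 = 3000 > K1 = 597.
Since the inequalities point opposite ways, species 2 can invade but species 1 cannot.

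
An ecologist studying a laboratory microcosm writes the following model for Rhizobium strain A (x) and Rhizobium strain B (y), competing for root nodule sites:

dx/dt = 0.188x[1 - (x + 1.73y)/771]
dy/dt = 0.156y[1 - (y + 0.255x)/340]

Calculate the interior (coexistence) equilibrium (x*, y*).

Setting both brackets to zero gives the nullclines x + 1.73y = 771 and 0.255x + y = 340.
Substituting y = 340 - 0.255x into the first: x(1 - 1.73·0.255) = 771 - 1.73·340.
So x* = 183/0.559 = 327, and then y* = 340 - 0.255·327 = 257.

x* ≈ 327, y* ≈ 257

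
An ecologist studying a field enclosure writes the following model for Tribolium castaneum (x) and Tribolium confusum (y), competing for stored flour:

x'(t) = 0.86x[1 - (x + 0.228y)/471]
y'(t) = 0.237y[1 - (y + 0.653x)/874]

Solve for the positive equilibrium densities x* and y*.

x* ≈ 319, y* ≈ 666

Setting both brackets to zero gives the nullclines x + 0.228y = 471 and 0.653x + y = 874.
Substituting y = 874 - 0.653x into the first: x(1 - 0.228·0.653) = 471 - 0.228·874.
So x* = 272/0.851 = 319, and then y* = 874 - 0.653·319 = 666.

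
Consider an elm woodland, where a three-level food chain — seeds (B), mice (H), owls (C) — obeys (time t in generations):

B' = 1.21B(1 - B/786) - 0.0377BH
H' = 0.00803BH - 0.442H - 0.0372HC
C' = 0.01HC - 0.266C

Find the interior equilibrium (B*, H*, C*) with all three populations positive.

From dC/dt = 0: 0.01H* = 0.266, so H* = 26.6.
From dB/dt = 0: 1.21(1 - B*/786) = 0.0377·26.6, giving B* = 786·(1 - 0.829) = 135.
From dH/dt = 0: 0.00803·135 - 0.442 = 0.0372C*, so C* = 0.639/0.0372 = 17.2.

B* ≈ 135, H* ≈ 26.6, C* ≈ 17.2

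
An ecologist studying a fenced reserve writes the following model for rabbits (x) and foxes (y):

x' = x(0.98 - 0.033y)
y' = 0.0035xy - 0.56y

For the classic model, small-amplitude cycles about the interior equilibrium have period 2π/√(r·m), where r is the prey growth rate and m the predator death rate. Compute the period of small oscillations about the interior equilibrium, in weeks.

Here r = 0.98 and m = 0.56, so r·m = 0.549.
ω = √0.549 = 0.741 per week, hence T = 2π/ω ≈ 8.48 weeks.

T ≈ 8.48 weeks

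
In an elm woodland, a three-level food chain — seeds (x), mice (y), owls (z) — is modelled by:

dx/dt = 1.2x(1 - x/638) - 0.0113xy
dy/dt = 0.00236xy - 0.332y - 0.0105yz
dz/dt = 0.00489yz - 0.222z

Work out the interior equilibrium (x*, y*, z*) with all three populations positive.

From dz/dt = 0: 0.00489y* = 0.222, so y* = 45.4.
From dx/dt = 0: 1.2(1 - x*/638) = 0.0113·45.4, giving x* = 638·(1 - 0.428) = 365.
From dy/dt = 0: 0.00236·365 - 0.332 = 0.0105z*, so z* = 0.53/0.0105 = 50.5.

x* ≈ 365, y* ≈ 45.4, z* ≈ 50.5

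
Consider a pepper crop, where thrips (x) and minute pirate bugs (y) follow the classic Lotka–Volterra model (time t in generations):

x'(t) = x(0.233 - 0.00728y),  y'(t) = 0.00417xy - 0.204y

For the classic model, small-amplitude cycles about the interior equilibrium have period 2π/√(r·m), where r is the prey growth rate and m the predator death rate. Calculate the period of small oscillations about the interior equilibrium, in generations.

Here r = 0.233 and m = 0.204, so r·m = 0.0475.
ω = √0.0475 = 0.218 per generation, hence T = 2π/ω ≈ 28.8 generations.

T ≈ 28.8 generations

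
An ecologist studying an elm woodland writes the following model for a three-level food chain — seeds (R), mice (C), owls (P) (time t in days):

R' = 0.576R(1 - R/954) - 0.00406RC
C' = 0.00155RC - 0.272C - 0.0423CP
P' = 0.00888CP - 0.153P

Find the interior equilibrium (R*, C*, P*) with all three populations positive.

R* ≈ 838, C* ≈ 17.2, P* ≈ 24.3

From dP/dt = 0: 0.00888C* = 0.153, so C* = 17.2.
From dR/dt = 0: 0.576(1 - R*/954) = 0.00406·17.2, giving R* = 954·(1 - 0.121) = 838.
From dC/dt = 0: 0.00155·838 - 0.272 = 0.0423P*, so P* = 1.03/0.0423 = 24.3.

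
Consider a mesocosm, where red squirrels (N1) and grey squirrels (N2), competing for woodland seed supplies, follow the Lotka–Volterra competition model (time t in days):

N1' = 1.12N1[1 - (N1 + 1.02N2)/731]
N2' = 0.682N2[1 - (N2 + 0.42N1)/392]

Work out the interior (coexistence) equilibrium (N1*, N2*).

Setting both brackets to zero gives the nullclines N1 + 1.02N2 = 731 and 0.42N1 + N2 = 392.
Substituting N2 = 392 - 0.42N1 into the first: N1(1 - 1.02·0.42) = 731 - 1.02·392.
So N1* = 331/0.572 = 579, and then N2* = 392 - 0.42·579 = 149.

N1* ≈ 579, N2* ≈ 149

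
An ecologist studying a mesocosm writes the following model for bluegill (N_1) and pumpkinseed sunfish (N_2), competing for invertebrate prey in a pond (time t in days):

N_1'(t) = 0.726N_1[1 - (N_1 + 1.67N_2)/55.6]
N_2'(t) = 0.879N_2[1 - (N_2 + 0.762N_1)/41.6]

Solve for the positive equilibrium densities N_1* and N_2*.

Setting both brackets to zero gives the nullclines N_1 + 1.67N_2 = 55.6 and 0.762N_1 + N_2 = 41.6.
Substituting N_2 = 41.6 - 0.762N_1 into the first: N_1(1 - 1.67·0.762) = 55.6 - 1.67·41.6.
So N_1* = -13.9/-0.273 = 50.9, and then N_2* = 41.6 - 0.762·50.9 = 2.81.

N_1* ≈ 50.9, N_2* ≈ 2.81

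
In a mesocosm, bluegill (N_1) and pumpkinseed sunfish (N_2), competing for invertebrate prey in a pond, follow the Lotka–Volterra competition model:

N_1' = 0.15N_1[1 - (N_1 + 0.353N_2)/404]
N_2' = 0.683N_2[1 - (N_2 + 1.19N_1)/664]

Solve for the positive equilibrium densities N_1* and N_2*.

Setting both brackets to zero gives the nullclines N_1 + 0.353N_2 = 404 and 1.19N_1 + N_2 = 664.
Substituting N_2 = 664 - 1.19N_1 into the first: N_1(1 - 0.353·1.19) = 404 - 0.353·664.
So N_1* = 170/0.58 = 292, and then N_2* = 664 - 1.19·292 = 316.

N_1* ≈ 292, N_2* ≈ 316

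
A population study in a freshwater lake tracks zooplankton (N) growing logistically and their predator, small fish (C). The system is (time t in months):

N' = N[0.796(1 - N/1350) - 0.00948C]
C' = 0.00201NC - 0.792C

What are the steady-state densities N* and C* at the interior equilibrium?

N* ≈ 394, C* ≈ 59.5

From dC/dt = 0 with C > 0: 0.00201N* = 0.792, so N* = 394.
Substitute into dN/dt = 0: 0.796(1 - 394/1350) = 0.00948C*.
The bracket is 0.708, giving C* = 0.564/0.00948 = 59.5.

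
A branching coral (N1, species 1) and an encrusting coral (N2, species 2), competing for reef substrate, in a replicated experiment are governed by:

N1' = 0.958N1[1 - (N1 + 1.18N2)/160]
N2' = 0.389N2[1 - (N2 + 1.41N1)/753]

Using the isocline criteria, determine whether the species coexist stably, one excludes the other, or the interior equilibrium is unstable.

Compare the nullcline intercepts: K1/α12 = 160/1.18 = 136 < K2 = 753; K2/α21 = 753/1.41 = 534 > K1 = 160.
Since the inequalities point opposite ways, species 2 can invade but species 1 cannot.

species 2 excludes species 1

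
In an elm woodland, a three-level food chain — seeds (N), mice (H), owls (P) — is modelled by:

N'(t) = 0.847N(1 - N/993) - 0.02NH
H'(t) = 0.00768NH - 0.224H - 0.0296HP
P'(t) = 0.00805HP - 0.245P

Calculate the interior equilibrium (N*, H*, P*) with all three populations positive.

From dP/dt = 0: 0.00805H* = 0.245, so H* = 30.4.
From dN/dt = 0: 0.847(1 - N*/993) = 0.02·30.4, giving N* = 993·(1 - 0.719) = 279.
From dH/dt = 0: 0.00768·279 - 0.224 = 0.0296P*, so P* = 1.92/0.0296 = 64.9.

N* ≈ 279, H* ≈ 30.4, P* ≈ 64.9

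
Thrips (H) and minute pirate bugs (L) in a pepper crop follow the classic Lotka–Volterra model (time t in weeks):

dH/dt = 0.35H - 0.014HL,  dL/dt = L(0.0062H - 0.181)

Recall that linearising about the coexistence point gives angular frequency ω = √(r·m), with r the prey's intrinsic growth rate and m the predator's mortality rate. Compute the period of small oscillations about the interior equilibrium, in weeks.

Here r = 0.35 and m = 0.181, so r·m = 0.0633.
ω = √0.0633 = 0.252 per week, hence T = 2π/ω ≈ 25 weeks.

T ≈ 25 weeks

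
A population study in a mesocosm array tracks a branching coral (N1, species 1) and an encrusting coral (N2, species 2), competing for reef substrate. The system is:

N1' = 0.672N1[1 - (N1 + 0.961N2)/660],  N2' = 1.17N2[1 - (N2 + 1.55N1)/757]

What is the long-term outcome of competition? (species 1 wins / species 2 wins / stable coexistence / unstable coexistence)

Compare the nullcline intercepts: K1/α12 = 660/0.961 = 687 < K2 = 757; K2/α21 = 757/1.55 = 488 < K1 = 660.
Since both are reversed, neither can invade when rare; the interior point is a saddle.

unstable coexistence (outcome depends on initial conditions)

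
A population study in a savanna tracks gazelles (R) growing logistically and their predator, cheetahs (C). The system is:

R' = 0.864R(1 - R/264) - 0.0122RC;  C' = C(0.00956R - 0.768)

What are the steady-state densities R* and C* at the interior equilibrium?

R* ≈ 80.3, C* ≈ 49.3

From dC/dt = 0 with C > 0: 0.00956R* = 0.768, so R* = 80.3.
Substitute into dR/dt = 0: 0.864(1 - 80.3/264) = 0.0122C*.
The bracket is 0.696, giving C* = 0.601/0.0122 = 49.3.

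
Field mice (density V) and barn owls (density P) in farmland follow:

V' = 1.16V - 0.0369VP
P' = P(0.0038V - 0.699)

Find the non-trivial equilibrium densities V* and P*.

V* ≈ 184, P* ≈ 31.4

Set dP/dt = 0 with P > 0: 0.0038V - 0.699 = 0, so V* = 0.699/0.0038 = 184.
Set dV/dt = 0 with V > 0: 1.16 - 0.0369P = 0, so P* = 1.16/0.0369 = 31.4.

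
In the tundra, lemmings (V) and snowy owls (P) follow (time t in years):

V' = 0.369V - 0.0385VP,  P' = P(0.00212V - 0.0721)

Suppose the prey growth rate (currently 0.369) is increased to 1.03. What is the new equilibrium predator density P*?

P* ≈ 26.8

At the interior fixed point, setting dV/dt = 0 with V > 0 fixes P* = (prey growth rate)/(VP coefficient) — independent of the other coefficients.
With the change, P* = 1.03/0.0385 = 26.8; it rises from 9.58.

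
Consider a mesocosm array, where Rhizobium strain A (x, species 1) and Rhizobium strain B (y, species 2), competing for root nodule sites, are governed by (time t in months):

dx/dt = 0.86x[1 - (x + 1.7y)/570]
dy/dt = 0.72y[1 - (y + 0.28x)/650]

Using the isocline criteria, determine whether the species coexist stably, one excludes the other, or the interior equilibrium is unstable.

species 2 excludes species 1

Compare the nullcline intercepts: K1/α12 = 570/1.7 = 335 < K2 = 650; K2/α21 = 650/0.28 = 2320 > K1 = 570.
Since the inequalities point opposite ways, species 2 can invade but species 1 cannot.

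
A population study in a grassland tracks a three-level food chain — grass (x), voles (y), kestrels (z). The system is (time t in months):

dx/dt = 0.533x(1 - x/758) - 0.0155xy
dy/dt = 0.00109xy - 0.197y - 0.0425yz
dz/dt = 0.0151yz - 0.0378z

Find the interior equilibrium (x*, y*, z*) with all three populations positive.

From dz/dt = 0: 0.0151y* = 0.0378, so y* = 2.5.
From dx/dt = 0: 0.533(1 - x*/758) = 0.0155·2.5, giving x* = 758·(1 - 0.0728) = 703.
From dy/dt = 0: 0.00109·703 - 0.197 = 0.0425z*, so z* = 0.569/0.0425 = 13.4.

x* ≈ 703, y* ≈ 2.5, z* ≈ 13.4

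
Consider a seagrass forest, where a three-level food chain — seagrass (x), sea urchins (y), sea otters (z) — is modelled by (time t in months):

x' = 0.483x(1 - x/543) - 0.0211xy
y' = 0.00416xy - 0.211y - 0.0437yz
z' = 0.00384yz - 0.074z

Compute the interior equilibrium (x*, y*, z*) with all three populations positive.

x* ≈ 85.9, y* ≈ 19.3, z* ≈ 3.35

From dz/dt = 0: 0.00384y* = 0.074, so y* = 19.3.
From dx/dt = 0: 0.483(1 - x*/543) = 0.0211·19.3, giving x* = 543·(1 - 0.842) = 85.9.
From dy/dt = 0: 0.00416·85.9 - 0.211 = 0.0437z*, so z* = 0.146/0.0437 = 3.35.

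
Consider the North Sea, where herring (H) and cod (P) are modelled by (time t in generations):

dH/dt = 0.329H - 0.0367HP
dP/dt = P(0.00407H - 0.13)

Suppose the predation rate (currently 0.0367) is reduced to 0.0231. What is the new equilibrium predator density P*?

P* ≈ 14.2

At the interior fixed point, setting dH/dt = 0 with H > 0 fixes P* = (prey growth rate)/(HP coefficient) — independent of the other coefficients.
With the change, P* = 0.329/0.0231 = 14.2; it rises from 8.96.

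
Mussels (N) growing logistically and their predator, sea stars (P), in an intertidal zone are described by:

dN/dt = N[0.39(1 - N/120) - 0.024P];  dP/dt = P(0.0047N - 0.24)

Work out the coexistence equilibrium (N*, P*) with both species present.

From dP/dt = 0 with P > 0: 0.0047N* = 0.24, so N* = 51.1.
Substitute into dN/dt = 0: 0.39(1 - 51.1/120) = 0.024P*.
The bracket is 0.574, giving P* = 0.224/0.024 = 9.34.

N* ≈ 51.1, P* ≈ 9.34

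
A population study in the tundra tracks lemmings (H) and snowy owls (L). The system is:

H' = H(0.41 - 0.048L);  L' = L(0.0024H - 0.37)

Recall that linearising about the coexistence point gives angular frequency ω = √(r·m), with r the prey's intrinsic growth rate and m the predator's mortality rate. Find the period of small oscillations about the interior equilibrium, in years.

Here r = 0.41 and m = 0.37, so r·m = 0.152.
ω = √0.152 = 0.389 per year, hence T = 2π/ω ≈ 16.1 years.

T ≈ 16.1 years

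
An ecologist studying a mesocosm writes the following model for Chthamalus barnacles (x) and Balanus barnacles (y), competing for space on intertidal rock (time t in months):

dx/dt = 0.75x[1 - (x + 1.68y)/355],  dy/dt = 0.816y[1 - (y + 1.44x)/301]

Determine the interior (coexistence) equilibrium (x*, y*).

Setting both brackets to zero gives the nullclines x + 1.68y = 355 and 1.44x + y = 301.
Substituting y = 301 - 1.44x into the first: x(1 - 1.68·1.44) = 355 - 1.68·301.
So x* = -151/-1.42 = 106, and then y* = 301 - 1.44·106 = 148.

x* ≈ 106, y* ≈ 148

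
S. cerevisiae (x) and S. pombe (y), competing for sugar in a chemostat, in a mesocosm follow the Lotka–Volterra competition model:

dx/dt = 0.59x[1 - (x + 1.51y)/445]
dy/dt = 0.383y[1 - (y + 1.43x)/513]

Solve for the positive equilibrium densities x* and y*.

x* ≈ 284, y* ≈ 106

Setting both brackets to zero gives the nullclines x + 1.51y = 445 and 1.43x + y = 513.
Substituting y = 513 - 1.43x into the first: x(1 - 1.51·1.43) = 445 - 1.51·513.
So x* = -330/-1.16 = 284, and then y* = 513 - 1.43·284 = 106.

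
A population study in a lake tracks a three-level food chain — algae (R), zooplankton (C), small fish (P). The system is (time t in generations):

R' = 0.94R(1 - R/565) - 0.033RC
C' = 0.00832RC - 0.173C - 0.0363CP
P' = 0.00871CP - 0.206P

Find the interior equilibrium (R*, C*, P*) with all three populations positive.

R* ≈ 95.9, C* ≈ 23.7, P* ≈ 17.2

From dP/dt = 0: 0.00871C* = 0.206, so C* = 23.7.
From dR/dt = 0: 0.94(1 - R*/565) = 0.033·23.7, giving R* = 565·(1 - 0.83) = 95.9.
From dC/dt = 0: 0.00832·95.9 - 0.173 = 0.0363P*, so P* = 0.625/0.0363 = 17.2.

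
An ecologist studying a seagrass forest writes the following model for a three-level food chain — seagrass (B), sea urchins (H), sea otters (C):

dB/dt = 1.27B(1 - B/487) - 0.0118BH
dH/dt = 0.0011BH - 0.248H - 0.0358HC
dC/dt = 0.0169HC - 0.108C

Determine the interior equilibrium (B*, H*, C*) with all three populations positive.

B* ≈ 458, H* ≈ 6.39, C* ≈ 7.15

From dC/dt = 0: 0.0169H* = 0.108, so H* = 6.39.
From dB/dt = 0: 1.27(1 - B*/487) = 0.0118·6.39, giving B* = 487·(1 - 0.0594) = 458.
From dH/dt = 0: 0.0011·458 - 0.248 = 0.0358C*, so C* = 0.256/0.0358 = 7.15.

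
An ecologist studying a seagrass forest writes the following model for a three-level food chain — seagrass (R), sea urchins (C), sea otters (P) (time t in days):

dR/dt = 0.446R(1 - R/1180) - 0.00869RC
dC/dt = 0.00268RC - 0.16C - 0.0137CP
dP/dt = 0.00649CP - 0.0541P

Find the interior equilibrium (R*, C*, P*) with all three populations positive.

From dP/dt = 0: 0.00649C* = 0.0541, so C* = 8.34.
From dR/dt = 0: 0.446(1 - R*/1180) = 0.00869·8.34, giving R* = 1180·(1 - 0.162) = 988.
From dC/dt = 0: 0.00268·988 - 0.16 = 0.0137P*, so P* = 2.49/0.0137 = 182.

R* ≈ 988, C* ≈ 8.34, P* ≈ 182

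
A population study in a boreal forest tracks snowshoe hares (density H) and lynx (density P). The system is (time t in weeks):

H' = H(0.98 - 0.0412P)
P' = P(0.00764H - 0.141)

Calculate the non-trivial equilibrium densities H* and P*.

H* ≈ 18.5, P* ≈ 23.8

Set dP/dt = 0 with P > 0: 0.00764H - 0.141 = 0, so H* = 0.141/0.00764 = 18.5.
Set dH/dt = 0 with H > 0: 0.98 - 0.0412P = 0, so P* = 0.98/0.0412 = 23.8.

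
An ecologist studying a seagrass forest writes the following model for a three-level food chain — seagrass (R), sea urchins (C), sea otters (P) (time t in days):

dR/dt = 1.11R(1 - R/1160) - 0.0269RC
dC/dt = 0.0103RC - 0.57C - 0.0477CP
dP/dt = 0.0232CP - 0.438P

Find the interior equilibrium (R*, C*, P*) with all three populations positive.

R* ≈ 629, C* ≈ 18.9, P* ≈ 124

From dP/dt = 0: 0.0232C* = 0.438, so C* = 18.9.
From dR/dt = 0: 1.11(1 - R*/1160) = 0.0269·18.9, giving R* = 1160·(1 - 0.458) = 629.
From dC/dt = 0: 0.0103·629 - 0.57 = 0.0477P*, so P* = 5.91/0.0477 = 124.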